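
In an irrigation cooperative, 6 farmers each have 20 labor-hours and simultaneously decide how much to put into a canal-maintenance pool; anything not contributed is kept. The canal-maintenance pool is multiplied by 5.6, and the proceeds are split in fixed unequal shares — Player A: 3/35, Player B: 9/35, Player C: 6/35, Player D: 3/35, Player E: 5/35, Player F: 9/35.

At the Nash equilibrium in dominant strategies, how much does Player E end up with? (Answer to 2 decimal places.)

52.00 labor-hours

Player j's private return per contributed unit is 5.6 × (j's share). Contributing is weakly dominant for j when that share is at least 1/5.6 = 0.1786, and contributing 0 is dominant otherwise.
The shares above 0.1786 belong to Player B and Player F, contributing 20 each; the remaining 4 contribute 0. Total contributed: 40.
Player E keeps 20 and receives 5.6 × 40 × 5/35 = 32.00 from the canal-maintenance pool, for a payoff of 52.00.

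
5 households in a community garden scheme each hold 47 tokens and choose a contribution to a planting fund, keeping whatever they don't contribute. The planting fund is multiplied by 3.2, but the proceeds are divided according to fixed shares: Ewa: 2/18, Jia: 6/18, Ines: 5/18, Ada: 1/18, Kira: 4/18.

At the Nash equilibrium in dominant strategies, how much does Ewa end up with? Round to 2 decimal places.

63.71 tokens

Each unit j contributes comes back to j as 3.2 × (j's share), so j prefers to contribute only if that share exceeds 1/3.2 = 0.3125; otherwise keeping the unit dominates.
Jia alone (share 6/18) is above the threshold, contributing 47; the remaining 4 contribute 0. Total contributed: 47.
Ewa keeps 47 and receives 3.2 × 47 × 2/18 = 16.71 from the planting fund, for a payoff of 63.71.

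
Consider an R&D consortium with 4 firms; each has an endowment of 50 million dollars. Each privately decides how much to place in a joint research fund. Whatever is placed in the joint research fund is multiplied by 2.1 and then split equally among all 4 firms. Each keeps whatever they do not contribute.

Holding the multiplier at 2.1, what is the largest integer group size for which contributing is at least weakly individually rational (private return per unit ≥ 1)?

Private return per unit is 2.1/(group size), which is ≥ 1 whenever the group size is ≤ 2.1.
The largest such integer is 2.

2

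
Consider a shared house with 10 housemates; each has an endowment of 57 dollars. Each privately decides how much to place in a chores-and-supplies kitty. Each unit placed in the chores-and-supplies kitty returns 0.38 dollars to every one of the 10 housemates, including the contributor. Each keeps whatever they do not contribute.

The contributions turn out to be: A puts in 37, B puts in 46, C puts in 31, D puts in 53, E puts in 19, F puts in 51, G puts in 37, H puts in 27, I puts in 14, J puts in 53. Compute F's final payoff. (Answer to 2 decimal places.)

145.84 dollars

Total contributed: 37 + 46 + 31 + 53 + 19 + 51 + 37 + 27 + 14 + 53 = 368.
Each receives 0.38 × 368 = 139.84 from the chores-and-supplies kitty.
F keeps 57 − 51 = 6, so F's payoff is 6 + 139.84 = 145.84.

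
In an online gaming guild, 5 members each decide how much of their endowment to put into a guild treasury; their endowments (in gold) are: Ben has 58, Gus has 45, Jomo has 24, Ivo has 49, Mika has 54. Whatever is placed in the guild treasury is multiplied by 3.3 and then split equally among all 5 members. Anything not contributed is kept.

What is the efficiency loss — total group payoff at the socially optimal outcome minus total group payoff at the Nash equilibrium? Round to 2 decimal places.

529.00 gold

The private return per contributed unit is 3.3/5 = 0.6600 < 1 for every player regardless of endowment, so the Nash equilibrium is zero contribution and the group total is Σ E_j = 58 + 45 + 24 + 49 + 54 = 230.
Each contributed unit returns 3.300 to the group, so the social optimum is full contribution by everyone: group total = 3.300 × 230 = 759.00.
Efficiency loss = (3.300 − 1) × 230 = 529.00.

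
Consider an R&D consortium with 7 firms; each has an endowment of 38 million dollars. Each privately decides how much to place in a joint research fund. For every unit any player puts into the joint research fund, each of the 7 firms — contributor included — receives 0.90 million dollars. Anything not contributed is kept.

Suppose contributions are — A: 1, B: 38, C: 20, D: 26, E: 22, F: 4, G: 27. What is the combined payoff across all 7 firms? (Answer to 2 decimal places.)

Total contributed: 1 + 38 + 20 + 26 + 22 + 4 + 27 = 138; total kept: 7 × 38 − 138 = 128.
The joint research fund pays out 0.90 × 7 × 138 = 869.40 in aggregate.
Group total = 128 + 869.40 = 997.40.

997.40 million dollars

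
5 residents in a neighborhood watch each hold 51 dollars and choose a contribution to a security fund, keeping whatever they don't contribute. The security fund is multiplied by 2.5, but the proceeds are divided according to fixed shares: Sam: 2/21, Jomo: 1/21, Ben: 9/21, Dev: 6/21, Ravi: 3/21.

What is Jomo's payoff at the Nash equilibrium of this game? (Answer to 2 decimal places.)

57.07 dollars

For player j, contributing a unit is worthwhile iff 2.5 × (j's share) ≥ 1, i.e. iff j's share is at least 0.4000.
Only Ben (9/21) clears that bar, contributing 51; the remaining 4 contribute 0. Total contributed: 51.
Jomo keeps 51 and receives 2.5 × 51 × 1/21 = 6.07 from the security fund, for a payoff of 57.07.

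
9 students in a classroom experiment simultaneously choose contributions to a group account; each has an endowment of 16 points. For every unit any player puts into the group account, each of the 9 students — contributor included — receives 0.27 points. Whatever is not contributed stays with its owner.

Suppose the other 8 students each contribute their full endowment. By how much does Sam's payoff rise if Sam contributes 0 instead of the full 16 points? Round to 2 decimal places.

Switching from a contribution of 16 to 0 lets Sam keep an extra 16 points, but lowers the group account by 16, which costs Sam their own share of that drop: 0.27 × 16 = 4.32.
Net gain = 16 − 4.32 = 11.68. The private return per contributed unit (0.27) is below 1, so free-riding is indeed the best response regardless of what the others do.

11.68 points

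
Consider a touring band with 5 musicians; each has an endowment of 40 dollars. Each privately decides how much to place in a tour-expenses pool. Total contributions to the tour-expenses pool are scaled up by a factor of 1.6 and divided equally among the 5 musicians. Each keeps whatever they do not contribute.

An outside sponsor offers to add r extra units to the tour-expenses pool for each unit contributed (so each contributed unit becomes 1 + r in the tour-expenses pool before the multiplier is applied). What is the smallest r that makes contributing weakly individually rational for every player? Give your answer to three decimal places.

2.125

With matching at rate r, one contributed unit becomes (1 + r) in the tour-expenses pool and returns 1.6 × (1 + r) / 5 to the contributor.
Setting this equal to 1: 1 + r = 5/1.6 = 3.1250.
So the minimum matching rate is r = 3.1250 − 1 = 2.125.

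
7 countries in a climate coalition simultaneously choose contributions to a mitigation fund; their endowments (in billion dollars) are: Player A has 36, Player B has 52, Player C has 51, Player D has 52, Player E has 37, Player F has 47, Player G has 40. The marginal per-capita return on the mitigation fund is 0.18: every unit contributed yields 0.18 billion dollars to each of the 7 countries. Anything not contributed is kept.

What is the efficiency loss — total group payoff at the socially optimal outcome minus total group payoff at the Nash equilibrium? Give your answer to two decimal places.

81.90 billion dollars

The private return per contributed unit is 0.18 < 1 for everyone, so the Nash equilibrium is zero contribution and the group total is Σ E_j = 36 + 52 + 51 + 52 + 37 + 47 + 40 = 315.
Each contributed unit returns 1.260 to the group, so the social optimum is full contribution by everyone: group total = 1.260 × 315 = 396.90.
Efficiency loss = (1.260 − 1) × 315 = 81.90.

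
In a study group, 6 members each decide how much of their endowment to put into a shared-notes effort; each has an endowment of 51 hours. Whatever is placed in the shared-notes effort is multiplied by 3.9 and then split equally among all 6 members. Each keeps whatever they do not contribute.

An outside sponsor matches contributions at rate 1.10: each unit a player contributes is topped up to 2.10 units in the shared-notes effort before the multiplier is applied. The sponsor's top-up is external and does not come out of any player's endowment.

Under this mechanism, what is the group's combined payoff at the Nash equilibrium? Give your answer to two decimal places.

The effective private return per unit is now 3.9 × 2.10 / 6 = 1.3650 > 1, so every player's dominant strategy flips to full contribution.
So the Nash equilibrium is full contribution by all 6; the group earns 3.9 × 2.10 × 306 = 2506.14.

2506.14 hours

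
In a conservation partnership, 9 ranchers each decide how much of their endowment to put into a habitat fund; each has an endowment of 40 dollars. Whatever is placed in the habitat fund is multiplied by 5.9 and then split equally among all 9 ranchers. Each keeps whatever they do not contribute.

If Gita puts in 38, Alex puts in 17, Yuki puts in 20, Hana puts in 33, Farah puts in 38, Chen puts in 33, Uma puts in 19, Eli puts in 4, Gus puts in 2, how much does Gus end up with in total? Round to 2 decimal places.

171.73 dollars

Total contributed: 38 + 17 + 20 + 33 + 38 + 33 + 19 + 4 + 2 = 204.
Each receives 5.9 × 204 / 9 = 133.73 from the habitat fund.
Gus keeps 40 − 2 = 38, so Gus's payoff is 38 + 133.73 = 171.73.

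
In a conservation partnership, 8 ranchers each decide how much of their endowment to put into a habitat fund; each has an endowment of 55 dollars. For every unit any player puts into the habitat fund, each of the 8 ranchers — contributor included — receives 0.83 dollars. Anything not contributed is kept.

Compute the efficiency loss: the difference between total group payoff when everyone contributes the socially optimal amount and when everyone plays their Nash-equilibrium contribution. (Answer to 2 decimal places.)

2481.60 dollars

The private return per contributed unit is 0.83 < 1, so contributing 0 is dominant for every player. At the Nash equilibrium everyone keeps their 55, and the group total is 8 × 55 = 440.
Each contributed unit returns 6.640 to the group as a whole (0.83 to each of 8 players), which exceeds 1, so the social optimum is full contribution: group total = 6.640 × 440 = 2921.60.
Efficiency loss = 2921.60 − 440 = 2481.60.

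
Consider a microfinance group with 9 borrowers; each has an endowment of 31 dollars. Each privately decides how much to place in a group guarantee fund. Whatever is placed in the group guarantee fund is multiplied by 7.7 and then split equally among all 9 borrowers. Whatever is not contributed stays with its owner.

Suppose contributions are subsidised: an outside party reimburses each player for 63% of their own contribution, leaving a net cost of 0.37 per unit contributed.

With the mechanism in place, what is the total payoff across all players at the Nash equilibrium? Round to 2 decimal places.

Under the mechanism each unit contributed yields (7.7/9) / 0.37 = 2.3123 back to its contributor per unit of net cost, which exceeds 1, making full contribution the dominant choice for everyone.
So the Nash equilibrium is full contribution by all 9; the group earns 9 × (31 × 0.63 + 7.7 × 31) = 2324.07.

2324.07 dollars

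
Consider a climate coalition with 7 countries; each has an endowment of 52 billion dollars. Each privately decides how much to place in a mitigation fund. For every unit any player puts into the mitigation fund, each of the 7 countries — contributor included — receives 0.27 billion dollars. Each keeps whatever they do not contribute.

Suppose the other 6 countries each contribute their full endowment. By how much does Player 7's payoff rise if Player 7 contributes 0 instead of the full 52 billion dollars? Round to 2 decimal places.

37.96 billion dollars

Switching from a contribution of 52 to 0 lets Player 7 keep an extra 52 billion dollars, but lowers the mitigation fund by 52, which costs Player 7 their own share of that drop: 0.27 × 52 = 14.04.
Net gain = 52 − 14.04 = 37.96. The private return per contributed unit (0.27) is below 1, so free-riding is indeed the best response regardless of what the others do.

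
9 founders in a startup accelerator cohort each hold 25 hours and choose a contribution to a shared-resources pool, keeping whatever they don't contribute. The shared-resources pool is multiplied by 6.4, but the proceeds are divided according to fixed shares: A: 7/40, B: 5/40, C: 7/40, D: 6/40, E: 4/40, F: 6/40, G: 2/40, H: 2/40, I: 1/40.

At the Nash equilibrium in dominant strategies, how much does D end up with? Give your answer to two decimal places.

Each unit j contributes comes back to j as 6.4 × (j's share), so j prefers to contribute only if that share exceeds 1/6.4 = 0.1563; otherwise keeping the unit dominates.
A and C are above the threshold, contributing 25 each; the remaining 7 contribute 0. Total contributed: 50.
D keeps 25 and receives 6.4 × 50 × 6/40 = 48.00 from the shared-resources pool, for a payoff of 73.00.

73.00 hours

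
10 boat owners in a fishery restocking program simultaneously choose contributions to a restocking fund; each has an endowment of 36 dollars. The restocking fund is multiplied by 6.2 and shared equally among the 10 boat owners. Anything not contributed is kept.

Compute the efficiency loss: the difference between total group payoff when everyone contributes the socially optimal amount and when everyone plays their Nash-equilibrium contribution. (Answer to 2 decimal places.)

Each contributed unit returns 6.2/10 = 0.6200 to its contributor — below 1 — so contributing 0 is dominant for every player. At the Nash equilibrium everyone keeps their 36, and the group total is 10 × 36 = 360.
Each contributed unit returns 6.200 to the group as a whole (0.6200 to each of 10 players), which exceeds 1, so the social optimum is full contribution: group total = 6.200 × 360 = 2232.00.
Efficiency loss = 2232.00 − 360 = 1872.00.

1872.00 dollars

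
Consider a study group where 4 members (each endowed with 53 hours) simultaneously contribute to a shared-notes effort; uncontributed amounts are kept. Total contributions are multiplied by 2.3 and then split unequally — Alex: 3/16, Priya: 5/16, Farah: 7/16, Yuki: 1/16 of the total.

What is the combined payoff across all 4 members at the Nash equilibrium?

280.90 hours

Player j's private return per contributed unit is 2.3 × (j's share). Contributing is weakly dominant for j when that share is at least 1/2.3 = 0.4348, and contributing 0 is dominant otherwise.
Farah alone (share 7/16) is above the threshold, contributing 53; the remaining 3 contribute 0. Total contributed: 53.
The shared-notes effort pays out 2.3 × 53 = 121.90 in total (split across the unequal shares, but the aggregate is all that matters for the group sum).
The 3 free-riders keep 53 each, adding 159. Group total = 159 + 121.90 = 280.90.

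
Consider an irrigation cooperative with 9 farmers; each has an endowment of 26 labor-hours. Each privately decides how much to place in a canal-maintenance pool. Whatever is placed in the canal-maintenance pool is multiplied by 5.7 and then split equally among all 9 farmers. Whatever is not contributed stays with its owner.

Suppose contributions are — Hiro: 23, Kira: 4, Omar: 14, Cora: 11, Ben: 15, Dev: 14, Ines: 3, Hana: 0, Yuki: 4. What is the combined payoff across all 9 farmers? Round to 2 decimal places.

Total contributed: 23 + 4 + 14 + 11 + 15 + 14 + 3 + 0 + 4 = 88; total kept: 9 × 26 − 88 = 146.
The canal-maintenance pool pays out 5.7 × 88 = 501.60 in aggregate.
Group total = 146 + 501.60 = 647.60.

647.60 labor-hours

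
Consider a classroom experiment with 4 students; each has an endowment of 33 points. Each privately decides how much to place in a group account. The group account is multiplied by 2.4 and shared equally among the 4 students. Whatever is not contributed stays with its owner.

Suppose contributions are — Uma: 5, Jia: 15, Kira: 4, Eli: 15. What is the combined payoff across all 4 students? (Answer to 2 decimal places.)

Total contributed: 5 + 15 + 4 + 15 = 39; total kept: 4 × 33 − 39 = 93.
The group account pays out 2.4 × 39 = 93.60 in aggregate.
Group total = 93 + 93.60 = 186.60.

186.60 points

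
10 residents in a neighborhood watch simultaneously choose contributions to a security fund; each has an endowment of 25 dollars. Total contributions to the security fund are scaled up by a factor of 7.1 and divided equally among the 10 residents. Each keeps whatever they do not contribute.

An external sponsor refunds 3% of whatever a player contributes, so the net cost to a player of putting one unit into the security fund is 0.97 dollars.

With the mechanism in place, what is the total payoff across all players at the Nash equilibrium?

The effective private return is (7.1/10) / 0.97 = 0.7320, which is still under 1, so the mechanism doesn't change anyone's dominant strategy: zero contribution.
At the Nash equilibrium no one contributes; group total payoff = 10 × 25 = 250.

250.00 dollars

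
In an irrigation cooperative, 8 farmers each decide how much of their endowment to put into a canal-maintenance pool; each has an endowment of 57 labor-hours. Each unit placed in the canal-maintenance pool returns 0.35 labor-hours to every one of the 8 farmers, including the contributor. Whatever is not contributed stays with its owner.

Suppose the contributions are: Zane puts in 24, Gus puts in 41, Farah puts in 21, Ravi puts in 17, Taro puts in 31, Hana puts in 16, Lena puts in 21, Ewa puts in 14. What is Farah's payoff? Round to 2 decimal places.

100.75 labor-hours

Total contributed: 24 + 41 + 21 + 17 + 31 + 16 + 21 + 14 = 185.
Each receives 0.35 × 185 = 64.75 from the canal-maintenance pool.
Farah keeps 57 − 21 = 36, so Farah's payoff is 36 + 64.75 = 100.75.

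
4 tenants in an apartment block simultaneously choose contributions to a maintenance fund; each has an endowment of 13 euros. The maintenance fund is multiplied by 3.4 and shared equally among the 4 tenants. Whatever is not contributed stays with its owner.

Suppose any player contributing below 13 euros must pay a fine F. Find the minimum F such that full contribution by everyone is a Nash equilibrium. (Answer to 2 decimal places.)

1.95 euros

Given the others contribute fully, the best deviation is to contribute 0 (any partial contribution still incurs the fine and gives up units whose private return 0.8500 is below 1).
Deviating from 13 to 0 saves 13 euros but forfeits the deviator's share of the drop in the maintenance fund: 3.4/4 × 13 = 11.05.
So the deviation gain is 13 − 11.05 = 1.95, and the fine must be at least 1.95 euros to wipe it out.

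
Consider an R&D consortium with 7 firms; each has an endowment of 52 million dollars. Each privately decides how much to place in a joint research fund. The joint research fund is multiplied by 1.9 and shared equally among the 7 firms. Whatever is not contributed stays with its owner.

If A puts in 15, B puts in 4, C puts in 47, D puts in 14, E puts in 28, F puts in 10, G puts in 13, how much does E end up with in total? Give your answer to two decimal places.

59.56 million dollars

Total contributed: 15 + 4 + 47 + 14 + 28 + 10 + 13 = 131.
Each receives 1.9 × 131 / 7 = 35.56 from the joint research fund.
E keeps 52 − 28 = 24, so E's payoff is 24 + 35.56 = 59.56.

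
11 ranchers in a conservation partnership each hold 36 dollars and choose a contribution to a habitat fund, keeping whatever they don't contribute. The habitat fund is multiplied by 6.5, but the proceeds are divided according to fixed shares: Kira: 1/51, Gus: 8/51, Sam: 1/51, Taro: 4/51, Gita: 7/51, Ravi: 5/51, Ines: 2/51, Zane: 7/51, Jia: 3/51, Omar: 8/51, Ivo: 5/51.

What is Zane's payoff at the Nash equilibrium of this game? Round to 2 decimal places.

Player j's private return per contributed unit is 6.5 × (j's share). Contributing is weakly dominant for j when that share is at least 1/6.5 = 0.1538, and contributing 0 is dominant otherwise.
Gus and Omar clear that bar, contributing 36 each; the remaining 9 contribute 0. Total contributed: 72.
Zane keeps 36 and receives 6.5 × 72 × 7/51 = 64.24 from the habitat fund, for a payoff of 100.24.

100.24 dollars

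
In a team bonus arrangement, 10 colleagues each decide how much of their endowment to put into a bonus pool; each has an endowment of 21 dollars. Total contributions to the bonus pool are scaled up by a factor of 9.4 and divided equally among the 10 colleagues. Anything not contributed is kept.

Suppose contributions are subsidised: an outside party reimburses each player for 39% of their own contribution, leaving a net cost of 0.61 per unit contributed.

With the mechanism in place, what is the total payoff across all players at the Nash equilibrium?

Under the mechanism each unit contributed yields (9.4/10) / 0.61 = 1.5410 back to its contributor per unit of net cost, which exceeds 1, making full contribution the dominant choice for everyone.
So the Nash equilibrium is full contribution by all 10; the group earns 10 × (21 × 0.39 + 9.4 × 21) = 2055.90.

2055.90 dollars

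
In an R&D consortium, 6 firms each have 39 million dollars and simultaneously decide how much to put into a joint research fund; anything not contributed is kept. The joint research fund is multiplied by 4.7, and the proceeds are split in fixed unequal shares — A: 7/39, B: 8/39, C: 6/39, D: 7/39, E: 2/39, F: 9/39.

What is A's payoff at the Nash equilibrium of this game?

For player j, contributing a unit is worthwhile iff 4.7 × (j's share) ≥ 1, i.e. iff j's share is at least 0.2128.
Only F (9/39) clears that bar, contributing 39; the remaining 5 contribute 0. Total contributed: 39.
A keeps 39 and receives 4.7 × 39 × 7/39 = 32.90 from the joint research fund, for a payoff of 71.90.

71.90 million dollars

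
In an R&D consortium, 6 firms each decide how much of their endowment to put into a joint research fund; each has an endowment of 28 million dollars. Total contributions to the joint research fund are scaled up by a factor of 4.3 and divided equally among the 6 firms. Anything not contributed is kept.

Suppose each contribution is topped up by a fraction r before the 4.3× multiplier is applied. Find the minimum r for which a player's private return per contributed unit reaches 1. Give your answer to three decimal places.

With matching at rate r, one contributed unit becomes (1 + r) in the joint research fund and returns 4.3 × (1 + r) / 6 to the contributor.
Setting this equal to 1: 1 + r = 6/4.3 = 1.3953.
So the minimum matching rate is r = 1.3953 − 1 = 0.395.

0.395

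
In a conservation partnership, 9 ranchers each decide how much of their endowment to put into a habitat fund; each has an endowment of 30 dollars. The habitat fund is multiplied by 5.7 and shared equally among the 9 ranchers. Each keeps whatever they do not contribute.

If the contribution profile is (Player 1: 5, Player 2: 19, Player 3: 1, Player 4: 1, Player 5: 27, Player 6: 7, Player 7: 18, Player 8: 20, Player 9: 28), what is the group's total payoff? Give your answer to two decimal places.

Total contributed: 5 + 19 + 1 + 1 + 27 + 7 + 18 + 20 + 28 = 126; total kept: 9 × 30 − 126 = 144.
The habitat fund pays out 5.7 × 126 = 718.20 in aggregate.
Group total = 144 + 718.20 = 862.20.

862.20 dollars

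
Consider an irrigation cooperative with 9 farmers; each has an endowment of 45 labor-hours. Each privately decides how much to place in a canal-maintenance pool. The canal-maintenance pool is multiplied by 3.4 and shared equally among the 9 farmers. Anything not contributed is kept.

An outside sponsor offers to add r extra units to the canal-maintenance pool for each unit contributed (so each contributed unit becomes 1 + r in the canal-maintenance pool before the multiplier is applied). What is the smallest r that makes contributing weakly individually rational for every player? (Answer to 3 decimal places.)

1.647

With matching at rate r, one contributed unit becomes (1 + r) in the canal-maintenance pool and returns 3.4 × (1 + r) / 9 to the contributor.
Setting this equal to 1: 1 + r = 9/3.4 = 2.6471.
So the minimum matching rate is r = 2.6471 − 1 = 1.647.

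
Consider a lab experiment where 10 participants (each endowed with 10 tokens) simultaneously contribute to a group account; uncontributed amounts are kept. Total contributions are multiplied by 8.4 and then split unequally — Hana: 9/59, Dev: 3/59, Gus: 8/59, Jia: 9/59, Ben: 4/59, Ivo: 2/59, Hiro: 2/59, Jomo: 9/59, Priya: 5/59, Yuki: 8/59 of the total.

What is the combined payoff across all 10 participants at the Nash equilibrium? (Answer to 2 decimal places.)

470.00 tokens

A player with share s gets back 8.4·s per unit contributed, so full contribution is dominant for anyone with s > 1/8.4 = 0.1190 and zero contribution is dominant for anyone below.
Hana, Gus, Jia, Jomo and Yuki clear that bar, contributing 10 each; the remaining 5 contribute 0. Total contributed: 50.
The group account pays out 8.4 × 50 = 420.00 in total (split across the unequal shares, but the aggregate is all that matters for the group sum).
The 5 free-riders keep 10 each, adding 50. Group total = 50 + 420.00 = 470.00.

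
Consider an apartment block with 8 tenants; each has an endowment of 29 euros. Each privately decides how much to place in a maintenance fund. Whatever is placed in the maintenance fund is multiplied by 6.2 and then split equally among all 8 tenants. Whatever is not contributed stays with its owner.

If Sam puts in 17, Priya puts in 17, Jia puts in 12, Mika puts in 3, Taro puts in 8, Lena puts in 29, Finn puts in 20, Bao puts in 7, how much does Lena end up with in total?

Total contributed: 17 + 17 + 12 + 3 + 8 + 29 + 20 + 7 = 113.
Each receives 6.2 × 113 / 8 = 87.58 from the maintenance fund.
Lena keeps 29 − 29 = 0, so Lena's payoff is 0 + 87.58 = 87.58.

87.58 euros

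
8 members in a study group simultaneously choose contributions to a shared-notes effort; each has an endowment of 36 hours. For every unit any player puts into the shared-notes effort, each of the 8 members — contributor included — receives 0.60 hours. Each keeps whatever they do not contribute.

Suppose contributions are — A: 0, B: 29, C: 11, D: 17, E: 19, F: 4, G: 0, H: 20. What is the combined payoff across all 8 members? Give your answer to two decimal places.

Total contributed: 0 + 29 + 11 + 17 + 19 + 4 + 0 + 20 = 100; total kept: 8 × 36 − 100 = 188.
The shared-notes effort pays out 0.60 × 8 × 100 = 480.00 in aggregate.
Group total = 188 + 480.00 = 668.00.

668.00 hours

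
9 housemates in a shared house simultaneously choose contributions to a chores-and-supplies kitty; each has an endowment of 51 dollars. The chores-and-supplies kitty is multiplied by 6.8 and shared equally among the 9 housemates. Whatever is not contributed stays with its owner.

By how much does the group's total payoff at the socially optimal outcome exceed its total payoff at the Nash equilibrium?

2662.20 dollars

Each contributed unit returns 6.8/9 = 0.7556 to its contributor — below 1 — so contributing 0 is dominant for every player. At the Nash equilibrium everyone keeps their 51, and the group total is 9 × 51 = 459.
Each contributed unit returns 6.800 to the group as a whole (0.7556 to each of 9 players), which exceeds 1, so the social optimum is full contribution: group total = 6.800 × 459 = 3121.20.
Efficiency loss = 3121.20 − 459 = 2662.20.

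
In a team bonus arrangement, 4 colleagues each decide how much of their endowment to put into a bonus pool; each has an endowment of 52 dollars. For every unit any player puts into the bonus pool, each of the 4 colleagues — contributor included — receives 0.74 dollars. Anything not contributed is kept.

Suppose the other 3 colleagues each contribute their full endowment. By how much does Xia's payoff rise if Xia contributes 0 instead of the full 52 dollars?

Switching from a contribution of 52 to 0 lets Xia keep an extra 52 dollars, but lowers the bonus pool by 52, which costs Xia their own share of that drop: 0.74 × 52 = 38.48.
Net gain = 52 − 38.48 = 13.52. The private return per contributed unit (0.74) is below 1, so free-riding is indeed the best response regardless of what the others do.

13.52 dollars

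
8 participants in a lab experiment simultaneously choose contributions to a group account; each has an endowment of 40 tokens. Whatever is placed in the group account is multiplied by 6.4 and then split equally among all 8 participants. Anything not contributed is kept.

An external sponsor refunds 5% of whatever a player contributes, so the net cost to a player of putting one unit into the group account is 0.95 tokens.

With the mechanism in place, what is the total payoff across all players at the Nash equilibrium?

With the mechanism, a contributed unit returns (6.4/8) / 0.95 = 0.8421 per unit of net cost — still below 1 — so contributing 0 remains dominant for every player.
Everyone keeps their endowment and the group total is 8 × 40 = 320.

320.00 tokens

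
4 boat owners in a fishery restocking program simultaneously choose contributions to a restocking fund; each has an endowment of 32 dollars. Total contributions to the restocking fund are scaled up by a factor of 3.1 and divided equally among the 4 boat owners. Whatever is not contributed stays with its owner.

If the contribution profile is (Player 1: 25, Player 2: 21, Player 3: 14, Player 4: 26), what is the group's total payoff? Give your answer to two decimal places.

308.60 dollars

Total contributed: 25 + 21 + 14 + 26 = 86; total kept: 4 × 32 − 86 = 42.
The restocking fund pays out 3.1 × 86 = 266.60 in aggregate.
Group total = 42 + 266.60 = 308.60.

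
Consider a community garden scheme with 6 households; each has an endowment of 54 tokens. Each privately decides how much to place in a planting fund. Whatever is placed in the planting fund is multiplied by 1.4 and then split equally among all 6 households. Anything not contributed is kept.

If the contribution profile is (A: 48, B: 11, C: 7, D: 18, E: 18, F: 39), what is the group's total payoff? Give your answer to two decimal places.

380.40 tokens

Total contributed: 48 + 11 + 7 + 18 + 18 + 39 = 141; total kept: 6 × 54 − 141 = 183.
The planting fund pays out 1.4 × 141 = 197.40 in aggregate.
Group total = 183 + 197.40 = 380.40.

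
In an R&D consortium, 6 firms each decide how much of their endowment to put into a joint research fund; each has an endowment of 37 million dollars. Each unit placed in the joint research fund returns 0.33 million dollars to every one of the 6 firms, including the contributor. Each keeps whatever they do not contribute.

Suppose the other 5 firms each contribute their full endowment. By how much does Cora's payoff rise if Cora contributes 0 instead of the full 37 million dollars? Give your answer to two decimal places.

24.79 million dollars

Switching from a contribution of 37 to 0 lets Cora keep an extra 37 million dollars, but lowers the joint research fund by 37, which costs Cora their own share of that drop: 0.33 × 37 = 12.21.
Net gain = 37 − 12.21 = 24.79. The private return per contributed unit (0.33) is below 1, so free-riding is indeed the best response regardless of what the others do.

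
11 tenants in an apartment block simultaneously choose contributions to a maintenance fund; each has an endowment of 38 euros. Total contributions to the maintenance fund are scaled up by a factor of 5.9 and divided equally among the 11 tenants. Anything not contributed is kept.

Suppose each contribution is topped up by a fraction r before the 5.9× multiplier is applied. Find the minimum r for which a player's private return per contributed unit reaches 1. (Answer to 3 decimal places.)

0.864

With matching at rate r, one contributed unit becomes (1 + r) in the maintenance fund and returns 5.9 × (1 + r) / 11 to the contributor.
Setting this equal to 1: 1 + r = 11/5.9 = 1.8644.
So the minimum matching rate is r = 1.8644 − 1 = 0.864.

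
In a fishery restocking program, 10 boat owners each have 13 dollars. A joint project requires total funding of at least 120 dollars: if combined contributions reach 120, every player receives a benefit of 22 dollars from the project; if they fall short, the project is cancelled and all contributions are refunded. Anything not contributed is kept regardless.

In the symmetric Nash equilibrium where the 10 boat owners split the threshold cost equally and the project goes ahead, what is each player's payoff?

23 dollars

Equal share of the threshold: 120/10 = 12.
At this profile no one gains by cutting their contribution: any cut drops the total below 120, the project is cancelled, contributions are refunded, and the deviator ends with 13, which is less than 13 − 12 + 22 = 23. Contributing more than 12 just wastes the excess. So contributing exactly 12 is a best response.
Each player's payoff: 13 − 12 + 22 = 23.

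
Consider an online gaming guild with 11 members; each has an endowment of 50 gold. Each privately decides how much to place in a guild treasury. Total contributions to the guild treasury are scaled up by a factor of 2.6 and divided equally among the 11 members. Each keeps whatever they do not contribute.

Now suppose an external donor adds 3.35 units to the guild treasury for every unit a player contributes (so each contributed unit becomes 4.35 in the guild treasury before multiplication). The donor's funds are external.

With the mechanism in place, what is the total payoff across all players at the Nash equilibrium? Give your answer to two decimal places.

6220.50 gold

Under the mechanism each unit contributed yields 2.6 × 4.35 / 11 = 1.0282 back to its contributor per unit of net cost, which exceeds 1, making full contribution the dominant choice for everyone.
At the Nash equilibrium everyone contributes 50. Group total payoff = 2.6 × 4.35 × 550 = 6220.50.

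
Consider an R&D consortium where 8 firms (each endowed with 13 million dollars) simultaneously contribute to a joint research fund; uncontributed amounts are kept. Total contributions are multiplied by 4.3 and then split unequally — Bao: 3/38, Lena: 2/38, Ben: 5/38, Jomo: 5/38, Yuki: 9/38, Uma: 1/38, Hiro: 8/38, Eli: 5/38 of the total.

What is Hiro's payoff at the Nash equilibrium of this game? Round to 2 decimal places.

24.77 million dollars

For player j, contributing a unit is worthwhile iff 4.3 × (j's share) ≥ 1, i.e. iff j's share is at least 0.2326.
Yuki alone (share 9/38) is above the threshold, contributing 13; the remaining 7 contribute 0. Total contributed: 13.
Hiro keeps 13 and receives 4.3 × 13 × 8/38 = 11.77 from the joint research fund, for a payoff of 24.77.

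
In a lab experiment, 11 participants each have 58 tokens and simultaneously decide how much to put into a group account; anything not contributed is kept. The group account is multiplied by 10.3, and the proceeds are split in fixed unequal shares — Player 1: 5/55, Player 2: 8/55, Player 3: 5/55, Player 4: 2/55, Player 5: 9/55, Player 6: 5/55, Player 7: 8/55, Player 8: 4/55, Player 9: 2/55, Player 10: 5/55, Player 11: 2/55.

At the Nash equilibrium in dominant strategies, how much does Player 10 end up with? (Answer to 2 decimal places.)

Each unit j contributes comes back to j as 10.3 × (j's share), so j prefers to contribute only if that share exceeds 1/10.3 = 0.0971; otherwise keeping the unit dominates.
The shares above 0.0971 belong to Player 2, Player 5 and Player 7, contributing 58 each; the remaining 8 contribute 0. Total contributed: 174.
Player 10 keeps 58 and receives 10.3 × 174 × 5/55 = 162.93 from the group account, for a payoff of 220.93.

220.93 tokens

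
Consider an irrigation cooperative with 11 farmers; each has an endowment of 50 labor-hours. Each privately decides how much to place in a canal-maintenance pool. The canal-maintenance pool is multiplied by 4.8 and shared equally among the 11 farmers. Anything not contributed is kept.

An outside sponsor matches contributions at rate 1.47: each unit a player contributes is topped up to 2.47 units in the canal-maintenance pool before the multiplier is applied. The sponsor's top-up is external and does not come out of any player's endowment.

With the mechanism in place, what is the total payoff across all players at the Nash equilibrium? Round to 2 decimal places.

6520.80 labor-hours

Under the mechanism each unit contributed yields 4.8 × 2.47 / 11 = 1.0778 back to its contributor per unit of net cost, which exceeds 1, making full contribution the dominant choice for everyone.
At the Nash equilibrium everyone contributes 50. Group total payoff = 4.8 × 2.47 × 550 = 6520.80.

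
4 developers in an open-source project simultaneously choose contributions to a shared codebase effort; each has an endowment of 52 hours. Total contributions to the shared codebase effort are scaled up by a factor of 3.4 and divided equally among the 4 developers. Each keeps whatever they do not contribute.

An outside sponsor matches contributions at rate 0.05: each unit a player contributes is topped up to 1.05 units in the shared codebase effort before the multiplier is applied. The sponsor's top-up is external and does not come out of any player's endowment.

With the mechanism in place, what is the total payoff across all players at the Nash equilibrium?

The effective private return is 3.4 × 1.05 / 4 = 0.8925, which is still under 1, so the mechanism doesn't change anyone's dominant strategy: zero contribution.
Everyone keeps their endowment and the group total is 4 × 52 = 208.

208.00 hours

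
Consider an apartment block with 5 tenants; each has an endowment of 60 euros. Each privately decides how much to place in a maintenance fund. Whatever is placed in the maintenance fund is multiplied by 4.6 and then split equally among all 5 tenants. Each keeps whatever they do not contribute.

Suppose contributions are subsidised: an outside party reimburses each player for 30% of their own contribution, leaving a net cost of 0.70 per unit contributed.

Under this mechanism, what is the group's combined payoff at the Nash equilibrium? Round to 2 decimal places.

The effective private return per unit is now (4.6/5) / 0.70 = 1.3143 > 1, so every player's dominant strategy flips to full contribution.
So the Nash equilibrium is full contribution by all 5; the group earns 5 × (60 × 0.30 + 4.6 × 60) = 1470.00.

1470.00 euros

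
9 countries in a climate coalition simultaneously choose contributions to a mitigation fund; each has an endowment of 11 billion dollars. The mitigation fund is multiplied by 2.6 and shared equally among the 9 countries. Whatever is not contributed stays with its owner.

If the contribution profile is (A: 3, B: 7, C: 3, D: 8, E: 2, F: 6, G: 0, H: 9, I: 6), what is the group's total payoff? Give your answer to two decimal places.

169.40 billion dollars

Total contributed: 3 + 7 + 3 + 8 + 2 + 6 + 0 + 9 + 6 = 44; total kept: 9 × 11 − 44 = 55.
The mitigation fund pays out 2.6 × 44 = 114.40 in aggregate.
Group total = 55 + 114.40 = 169.40.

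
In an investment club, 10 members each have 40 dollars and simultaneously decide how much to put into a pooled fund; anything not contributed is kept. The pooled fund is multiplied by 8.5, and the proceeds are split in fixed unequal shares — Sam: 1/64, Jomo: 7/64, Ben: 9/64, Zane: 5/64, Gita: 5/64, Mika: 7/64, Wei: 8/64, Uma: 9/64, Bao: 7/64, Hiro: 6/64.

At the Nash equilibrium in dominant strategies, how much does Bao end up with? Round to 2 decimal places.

151.56 dollars

A player with share s gets back 8.5·s per unit contributed, so full contribution is dominant for anyone with s > 1/8.5 = 0.1176 and zero contribution is dominant for anyone below.
The shares above 0.1176 belong to Ben, Wei and Uma, contributing 40 each; the remaining 7 contribute 0. Total contributed: 120.
Bao keeps 40 and receives 8.5 × 120 × 7/64 = 111.56 from the pooled fund, for a payoff of 151.56.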